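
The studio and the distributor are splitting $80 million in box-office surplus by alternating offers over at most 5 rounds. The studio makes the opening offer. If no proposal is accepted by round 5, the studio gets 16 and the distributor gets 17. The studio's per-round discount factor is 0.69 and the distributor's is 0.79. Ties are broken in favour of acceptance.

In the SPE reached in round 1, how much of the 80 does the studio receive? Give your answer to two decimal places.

44.68

Round 5 (the studio proposes): the distributor gets 17 if talks fail, so the studio offers 17 and keeps 63.
Round 4 (the distributor proposes): the studio can get 63 next round, worth 0.69 × 63 = 43.47 now; the distributor offers that and keeps 36.53.
Round 3 (the studio proposes): the distributor can get 36.53 next round, worth 0.79 × 36.53 = 28.8587 now. The studio offers 28.8587 and keeps 80 − 28.8587 = 51.1413.
Round 2 (the distributor proposes): the studio can get 51.1413 next round, worth 0.69 × 51.1413 = 35.287497 now; the distributor offers that and keeps 44.712503.
Round 1 (the studio proposes): the distributor can get 44.712503 next round, worth 0.79 × 44.712503 = 35.32287737 now, so the studio offers 35.32287737, keeping 44.67712263.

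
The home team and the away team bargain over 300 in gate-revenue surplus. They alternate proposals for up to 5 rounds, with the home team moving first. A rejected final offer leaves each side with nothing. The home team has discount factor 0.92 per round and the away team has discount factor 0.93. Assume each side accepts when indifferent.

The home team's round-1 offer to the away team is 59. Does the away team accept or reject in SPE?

Accept

Work out the away team's continuation value if the offer is rejected.
Round 5 (the home team proposes): the away team will accept anything ≥ 0, so the home team offers 0 and keeps 300.
Round 4 (the away team proposes): the home team can get 300 next round, worth 0.92 × 300 = 276 now, so the away team offers 276, keeping 24.
Round 3 (the home team proposes): the away team can get 24 next round, worth 0.93 × 24 = 22.32 now, so the home team offers 22.32, keeping 277.68.
Round 2 (the away team proposes): the home team can get 277.68 next round, worth 0.92 × 277.68 = 255.4656 now. The away team offers 255.4656 and keeps 300 − 255.4656 = 44.5344.
So by rejecting in round 1, the away team gets 44.5344 next round, worth 0.93 × 44.5344 = 41.416992 now.
Offer 59 ≥ 41.416992, so the away team accepts.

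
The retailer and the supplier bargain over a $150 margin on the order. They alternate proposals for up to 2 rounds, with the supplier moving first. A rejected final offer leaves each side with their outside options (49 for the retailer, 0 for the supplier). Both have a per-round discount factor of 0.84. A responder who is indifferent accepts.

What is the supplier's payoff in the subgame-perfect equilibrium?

Solve by backward induction from round 2.
Round 2 (the retailer proposes): the supplier will accept anything ≥ 0, so the retailer offers 0 and keeps 150.
Round 1 (the supplier proposes): the retailer can get 150 next round, worth 0.84 × 150 = 126 now; the supplier offers that and keeps 24.

24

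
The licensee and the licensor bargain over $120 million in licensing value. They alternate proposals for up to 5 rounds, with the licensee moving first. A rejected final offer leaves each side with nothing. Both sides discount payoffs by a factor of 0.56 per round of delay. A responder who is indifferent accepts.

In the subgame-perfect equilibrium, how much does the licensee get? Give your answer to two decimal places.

Round 5 (the licensee proposes): the licensor will accept anything ≥ 0, so the licensee offers 0 and keeps 120.
Round 4 (the licensor proposes): the licensee can get 120 next round, worth 0.56 × 120 = 67.2 now; the licensor offers that and keeps 52.8.
Round 3 (the licensee proposes): the licensor can get 52.8 next round, worth 0.56 × 52.8 = 29.568 now. The licensee offers 29.568 and keeps 120 − 29.568 = 90.432.
Round 2 (the licensor proposes): the licensee can get 90.432 next round, worth 0.56 × 90.432 = 50.64192 now; the licensor offers that and keeps 69.35808.
Round 1 (the licensee proposes): the licensor can get 69.35808 next round, worth 0.56 × 69.35808 = 38.8405248 now; the licensee offers that and keeps 81.1594752.

81.16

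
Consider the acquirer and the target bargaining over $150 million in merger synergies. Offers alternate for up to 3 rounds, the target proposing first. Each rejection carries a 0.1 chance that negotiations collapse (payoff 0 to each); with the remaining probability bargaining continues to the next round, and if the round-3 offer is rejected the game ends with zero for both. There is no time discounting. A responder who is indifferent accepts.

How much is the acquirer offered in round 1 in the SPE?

Round 3 (the target proposes): the acquirer will accept anything ≥ 0, so the target offers 0 and keeps 150.
Round 2 (the acquirer proposes): rejecting gives the target an expected 0.9 × 150 = 135. The acquirer offers 135 and keeps 150 − 135 = 15.
Round 1 (the target proposes): rejecting gives the acquirer an expected 0.9 × 15 = 13.5. The target offers 13.5 and keeps 150 − 13.5 = 136.5.

13.5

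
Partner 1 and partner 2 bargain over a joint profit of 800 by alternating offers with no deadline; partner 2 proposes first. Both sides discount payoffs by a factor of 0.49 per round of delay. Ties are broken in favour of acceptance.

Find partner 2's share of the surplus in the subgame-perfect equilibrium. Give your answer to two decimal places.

536.91

When partner 2 proposes, partner 1 accepts any offer worth at least 0.49 times what partner 1 would get by proposing next round; and vice versa.
This gives x = 800 − 0.49y and y = 800 − 0.49x, where x and y are each side's share when it proposes.
Hence (1 − 0.49·0.49)x = 800(1 − 0.49), i.e. 0.7599·x = 408.
x ≈ 536.9128; partner 1's share is 800 − x ≈ 263.0872.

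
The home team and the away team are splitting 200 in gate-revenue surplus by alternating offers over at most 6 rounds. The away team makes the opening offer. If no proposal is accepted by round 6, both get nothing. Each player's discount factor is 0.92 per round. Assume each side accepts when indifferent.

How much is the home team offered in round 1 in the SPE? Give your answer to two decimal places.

By backward induction:
Round 6 (the home team proposes): rejection yields 0 for the away team; the home team offers 0 and keeps 200.
Round 5 (the away team proposes): the home team can get 200 next round, worth 0.92 × 200 = 184 now; the away team offers that and keeps 16.
Round 4 (the home team proposes): the away team can get 16 next round, worth 0.92 × 16 = 14.72 now, so the home team offers 14.72, keeping 185.28.
Round 3 (the away team proposes): the home team can get 185.28 next round, worth 0.92 × 185.28 = 170.4576 now; the away team offers that and keeps 29.5424.
Round 2 (the home team proposes): the away team can get 29.5424 next round, worth 0.92 × 29.5424 = 27.179008 now, so the home team offers 27.179008, keeping 172.820992.
Round 1 (the away team proposes): the home team can get 172.820992 next round, worth 0.92 × 172.820992 = 158.99531264 now, so the away team offers 158.99531264, keeping 41.00468736.

159.00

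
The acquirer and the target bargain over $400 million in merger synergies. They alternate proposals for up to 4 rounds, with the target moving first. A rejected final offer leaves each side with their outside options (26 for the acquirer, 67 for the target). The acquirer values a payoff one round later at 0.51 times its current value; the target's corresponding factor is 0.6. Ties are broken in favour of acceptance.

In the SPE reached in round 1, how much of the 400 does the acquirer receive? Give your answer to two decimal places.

Round 4 (the acquirer proposes): the target gets 67 if talks fail, so the acquirer offers 67 and keeps 333.
Round 3 (the target proposes): the acquirer can get 333 next round, worth 0.51 × 333 = 169.83 now; the target offers that and keeps 230.17.
Round 2 (the acquirer proposes): the target can get 230.17 next round, worth 0.6 × 230.17 = 138.102 now; the acquirer offers that and keeps 261.898.
Round 1 (the target proposes): the acquirer can get 261.898 next round, worth 0.51 × 261.898 = 133.56798 now; the target offers that and keeps 266.43202.

133.57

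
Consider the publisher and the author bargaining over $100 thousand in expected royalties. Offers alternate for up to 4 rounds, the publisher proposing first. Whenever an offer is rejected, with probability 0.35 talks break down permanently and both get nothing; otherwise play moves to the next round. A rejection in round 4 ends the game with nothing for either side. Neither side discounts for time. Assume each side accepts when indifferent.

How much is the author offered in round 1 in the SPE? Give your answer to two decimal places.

50.21

Round 4 (the author proposes): rejection yields 0 for the publisher; the author offers 0 and keeps 100.
Round 3 (the publisher proposes): rejecting gives the author an expected 0.65 × 100 = 65; the publisher offers that and keeps 35.
Round 2 (the author proposes): rejecting gives the publisher an expected 0.65 × 35 = 22.75; the author offers that and keeps 77.25.
Round 1 (the publisher proposes): rejecting gives the author an expected 0.65 × 77.25 = 50.2125. The publisher offers 50.2125 and keeps 100 − 50.2125 = 49.7875.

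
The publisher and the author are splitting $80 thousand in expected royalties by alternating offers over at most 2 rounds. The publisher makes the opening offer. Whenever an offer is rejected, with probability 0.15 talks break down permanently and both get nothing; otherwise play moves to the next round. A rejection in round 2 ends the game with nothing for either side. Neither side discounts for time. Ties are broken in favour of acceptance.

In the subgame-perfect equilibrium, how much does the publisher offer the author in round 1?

68

Round 2 (the author proposes): rejection yields 0 for the publisher; the author offers 0 and keeps 80.
Round 1 (the publisher proposes): rejecting gives the author an expected 0.85 × 80 = 68, so the publisher offers 68, keeping 12.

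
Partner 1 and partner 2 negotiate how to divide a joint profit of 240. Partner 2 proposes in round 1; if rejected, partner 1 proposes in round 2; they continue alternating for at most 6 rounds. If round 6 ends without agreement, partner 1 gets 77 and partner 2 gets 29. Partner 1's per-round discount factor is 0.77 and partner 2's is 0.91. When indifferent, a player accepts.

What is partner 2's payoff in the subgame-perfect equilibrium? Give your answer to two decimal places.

131.94

Round 6 (partner 1 proposes): partner 2 gets 29 if talks fail, so partner 1 offers 29 and keeps 211.
Round 5 (partner 2 proposes): partner 1 can get 211 next round, worth 0.77 × 211 = 162.47 now. Partner 2 offers 162.47 and keeps 240 − 162.47 = 77.53.
Round 4 (partner 1 proposes): partner 2 can get 77.53 next round, worth 0.91 × 77.53 = 70.5523 now. Partner 1 offers 70.5523 and keeps 240 − 70.5523 = 169.4477.
Round 3 (partner 2 proposes): partner 1 can get 169.4477 next round, worth 0.77 × 169.4477 = 130.474729 now, so partner 2 offers 130.474729, keeping 109.525271.
Round 2 (partner 1 proposes): partner 2 can get 109.525271 next round, worth 0.91 × 109.525271 = 99.66799661 now; partner 1 offers that and keeps 140.33200339.
Round 1 (partner 2 proposes): partner 1 can get 140.33200339 next round, worth 0.77 × 140.33200339 = 108.0556426103 now. Partner 2 offers 108.0556426103 and keeps 240 − 108.0556426103 = 131.9443573897.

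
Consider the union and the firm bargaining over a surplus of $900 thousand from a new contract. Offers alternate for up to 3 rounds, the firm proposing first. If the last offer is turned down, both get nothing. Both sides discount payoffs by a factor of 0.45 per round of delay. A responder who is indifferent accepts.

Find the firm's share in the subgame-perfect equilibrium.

677.25

Round 3 (the firm proposes): rejection yields 0 for the union; the firm offers 0 and keeps 900.
Round 2 (the union proposes): the firm can get 900 next round, worth 0.45 × 900 = 405 now; the union offers that and keeps 495.
Round 1 (the firm proposes): the union can get 495 next round, worth 0.45 × 495 = 222.75 now. The firm offers 222.75 and keeps 900 − 222.75 = 677.25.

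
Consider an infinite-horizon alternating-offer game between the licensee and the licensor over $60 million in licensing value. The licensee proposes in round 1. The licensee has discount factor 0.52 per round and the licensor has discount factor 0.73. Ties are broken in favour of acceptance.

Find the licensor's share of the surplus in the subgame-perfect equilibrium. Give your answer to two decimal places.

33.89

In a stationary SPE each proposer offers the other exactly their discounted continuation value.
If the licensee keeps x when proposing and the licensor keeps y when proposing, then x = 60 − 0.73y and y = 60 − 0.52x.
Solving: x = 60(1 − 0.73) / (1 − 0.52·0.73) = 16.2 / 0.6204 ≈ 26.1122.
The licensor gets 60 − 26.1122 ≈ 33.8878.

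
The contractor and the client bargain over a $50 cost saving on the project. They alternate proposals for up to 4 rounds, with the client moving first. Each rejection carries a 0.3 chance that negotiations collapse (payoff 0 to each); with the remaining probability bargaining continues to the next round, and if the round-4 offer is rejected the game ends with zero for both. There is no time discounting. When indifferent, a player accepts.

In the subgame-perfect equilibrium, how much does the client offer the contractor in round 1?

Round 4 (the contractor proposes): the client will accept anything ≥ 0, so the contractor offers 0 and keeps 50.
Round 3 (the client proposes): rejecting gives the contractor an expected 0.7 × 50 = 35. The client offers 35 and keeps 50 − 35 = 15.
Round 2 (the contractor proposes): rejecting gives the client an expected 0.7 × 15 = 10.5; the contractor offers that and keeps 39.5.
Round 1 (the client proposes): rejecting gives the contractor an expected 0.7 × 39.5 = 27.65; the client offers that and keeps 22.35.

27.65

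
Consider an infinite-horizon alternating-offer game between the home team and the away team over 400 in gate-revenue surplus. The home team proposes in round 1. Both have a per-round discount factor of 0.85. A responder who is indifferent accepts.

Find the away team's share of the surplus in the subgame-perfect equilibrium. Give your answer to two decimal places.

When the home team proposes, the away team accepts any offer worth at least 0.85 times what the away team would get by proposing next round; and vice versa.
This gives x = 400 − 0.85y and y = 400 − 0.85x, where x and y are each side's share when it proposes.
Hence (1 − 0.85·0.85)x = 400(1 − 0.85), i.e. 0.2775·x = 60.
x ≈ 216.2162; the away team's share is 400 − x ≈ 183.7838.

183.78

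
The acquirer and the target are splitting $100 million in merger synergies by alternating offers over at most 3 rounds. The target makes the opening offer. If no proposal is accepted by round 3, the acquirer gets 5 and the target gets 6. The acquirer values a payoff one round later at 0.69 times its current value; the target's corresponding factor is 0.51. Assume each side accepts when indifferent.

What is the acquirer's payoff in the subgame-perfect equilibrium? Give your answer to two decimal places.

Round 3 (the target proposes): the acquirer gets 5 if talks fail, so the target offers 5 and keeps 95.
Round 2 (the acquirer proposes): the target can get 95 next round, worth 0.51 × 95 = 48.45 now, so the acquirer offers 48.45, keeping 51.55.
Round 1 (the target proposes): the acquirer can get 51.55 next round, worth 0.69 × 51.55 = 35.5695 now. The target offers 35.5695 and keeps 100 − 35.5695 = 64.4305.

35.57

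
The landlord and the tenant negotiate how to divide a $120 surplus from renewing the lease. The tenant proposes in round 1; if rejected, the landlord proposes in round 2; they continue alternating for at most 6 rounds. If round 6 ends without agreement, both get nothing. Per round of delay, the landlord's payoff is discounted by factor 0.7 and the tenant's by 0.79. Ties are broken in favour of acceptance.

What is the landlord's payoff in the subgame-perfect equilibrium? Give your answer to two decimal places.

53.08

Round 6 (the landlord proposes): the tenant will accept anything ≥ 0, so the landlord offers 0 and keeps 120.
Round 5 (the tenant proposes): the landlord can get 120 next round, worth 0.7 × 120 = 84 now. The tenant offers 84 and keeps 120 − 84 = 36.
Round 4 (the landlord proposes): the tenant can get 36 next round, worth 0.79 × 36 = 28.44 now, so the landlord offers 28.44, keeping 91.56.
Round 3 (the tenant proposes): the landlord can get 91.56 next round, worth 0.7 × 91.56 = 64.092 now; the tenant offers that and keeps 55.908.
Round 2 (the landlord proposes): the tenant can get 55.908 next round, worth 0.79 × 55.908 = 44.16732 now. The landlord offers 44.16732 and keeps 120 − 44.16732 = 75.83268.
Round 1 (the tenant proposes): the landlord can get 75.83268 next round, worth 0.7 × 75.83268 = 53.082876 now. The tenant offers 53.082876 and keeps 120 − 53.082876 = 66.917124.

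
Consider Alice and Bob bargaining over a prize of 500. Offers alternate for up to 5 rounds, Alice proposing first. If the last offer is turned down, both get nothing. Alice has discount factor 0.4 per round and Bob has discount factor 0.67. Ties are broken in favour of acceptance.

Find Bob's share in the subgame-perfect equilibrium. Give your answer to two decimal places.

254.87

Round 5 (Alice proposes): Bob will accept anything ≥ 0, so Alice offers 0 and keeps 500.
Round 4 (Bob proposes): Alice can get 500 next round, worth 0.4 × 500 = 200 now. Bob offers 200 and keeps 500 − 200 = 300.
Round 3 (Alice proposes): Bob can get 300 next round, worth 0.67 × 300 = 201 now; Alice offers that and keeps 299.
Round 2 (Bob proposes): Alice can get 299 next round, worth 0.4 × 299 = 119.6 now. Bob offers 119.6 and keeps 500 − 119.6 = 380.4.
Round 1 (Alice proposes): Bob can get 380.4 next round, worth 0.67 × 380.4 = 254.868 now, so Alice offers 254.868, keeping 245.132.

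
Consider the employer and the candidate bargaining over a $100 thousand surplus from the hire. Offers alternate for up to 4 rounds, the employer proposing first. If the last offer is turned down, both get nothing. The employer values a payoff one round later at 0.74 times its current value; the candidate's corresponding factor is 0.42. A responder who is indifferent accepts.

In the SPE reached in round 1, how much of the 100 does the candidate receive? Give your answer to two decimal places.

23.97

Round 4 (the candidate proposes): rejection yields 0 for the employer; the candidate offers 0 and keeps 100.
Round 3 (the employer proposes): the candidate can get 100 next round, worth 0.42 × 100 = 42 now; the employer offers that and keeps 58.
Round 2 (the candidate proposes): the employer can get 58 next round, worth 0.74 × 58 = 42.92 now, so the candidate offers 42.92, keeping 57.08.
Round 1 (the employer proposes): the candidate can get 57.08 next round, worth 0.42 × 57.08 = 23.9736 now, so the employer offers 23.9736, keeping 76.0264.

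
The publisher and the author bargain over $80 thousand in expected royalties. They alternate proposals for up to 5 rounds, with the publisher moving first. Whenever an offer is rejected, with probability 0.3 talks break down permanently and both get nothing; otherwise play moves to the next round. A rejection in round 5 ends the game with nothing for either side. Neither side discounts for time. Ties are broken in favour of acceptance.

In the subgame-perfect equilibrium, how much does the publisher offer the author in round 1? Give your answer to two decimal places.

By backward induction:
Round 5 (the publisher proposes): rejection yields 0 for the author; the publisher offers 0 and keeps 80.
Round 4 (the author proposes): rejecting gives the publisher an expected 0.7 × 80 = 56. The author offers 56 and keeps 80 − 56 = 24.
Round 3 (the publisher proposes): rejecting gives the author an expected 0.7 × 24 = 16.8, so the publisher offers 16.8, keeping 63.2.
Round 2 (the author proposes): rejecting gives the publisher an expected 0.7 × 63.2 = 44.24, so the author offers 44.24, keeping 35.76.
Round 1 (the publisher proposes): rejecting gives the author an expected 0.7 × 35.76 = 25.032, so the publisher offers 25.032, keeping 54.968.

25.03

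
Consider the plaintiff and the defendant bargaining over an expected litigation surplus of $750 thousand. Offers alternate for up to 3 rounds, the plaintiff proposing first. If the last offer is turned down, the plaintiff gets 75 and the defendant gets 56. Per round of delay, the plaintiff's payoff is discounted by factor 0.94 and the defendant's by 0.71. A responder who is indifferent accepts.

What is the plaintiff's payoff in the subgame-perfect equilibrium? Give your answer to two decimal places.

680.68

Round 3 (the plaintiff proposes): the defendant gets 56 if talks fail, so the plaintiff offers 56 and keeps 694.
Round 2 (the defendant proposes): the plaintiff can get 694 next round, worth 0.94 × 694 = 652.36 now. The defendant offers 652.36 and keeps 750 − 652.36 = 97.64.
Round 1 (the plaintiff proposes): the defendant can get 97.64 next round, worth 0.71 × 97.64 = 69.3244 now. The plaintiff offers 69.3244 and keeps 750 − 69.3244 = 680.6756.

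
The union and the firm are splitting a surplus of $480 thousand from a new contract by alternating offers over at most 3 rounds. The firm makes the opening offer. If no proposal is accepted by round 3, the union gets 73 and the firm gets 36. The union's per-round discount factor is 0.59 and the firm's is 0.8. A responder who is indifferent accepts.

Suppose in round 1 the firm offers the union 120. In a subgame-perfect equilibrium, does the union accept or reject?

Accept

Work out the union's continuation value if the offer is rejected.
Round 3 (the firm proposes): the union gets 73 if talks fail, so the firm offers 73 and keeps 407.
Round 2 (the union proposes): the firm can get 407 next round, worth 0.8 × 407 = 325.6 now; the union offers that and keeps 154.4.
So by rejecting in round 1, the union gets 154.4 next round, worth 0.59 × 154.4 = 91.096 now.
Offer 120 ≥ 91.096, so the union accepts.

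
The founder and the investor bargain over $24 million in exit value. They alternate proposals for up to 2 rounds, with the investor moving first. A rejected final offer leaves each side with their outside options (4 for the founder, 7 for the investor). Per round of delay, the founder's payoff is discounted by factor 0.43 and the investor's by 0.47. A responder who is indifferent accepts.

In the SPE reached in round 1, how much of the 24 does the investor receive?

16.69

Round 2 (the founder proposes): the investor gets 7 if talks fail, so the founder offers 7 and keeps 17.
Round 1 (the investor proposes): the founder can get 17 next round, worth 0.43 × 17 = 7.31 now; the investor offers that and keeps 16.69.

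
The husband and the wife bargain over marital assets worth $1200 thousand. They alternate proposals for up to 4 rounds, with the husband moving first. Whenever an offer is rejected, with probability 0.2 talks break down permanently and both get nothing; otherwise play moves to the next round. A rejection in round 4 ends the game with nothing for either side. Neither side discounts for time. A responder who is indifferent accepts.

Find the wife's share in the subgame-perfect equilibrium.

806.4

Round 4 (the wife proposes): the husband will accept anything ≥ 0, so the wife offers 0 and keeps 1200.
Round 3 (the husband proposes): rejecting gives the wife an expected 0.8 × 1200 = 960, so the husband offers 960, keeping 240.
Round 2 (the wife proposes): rejecting gives the husband an expected 0.8 × 240 = 192. The wife offers 192 and keeps 1200 − 192 = 1008.
Round 1 (the husband proposes): rejecting gives the wife an expected 0.8 × 1008 = 806.4. The husband offers 806.4 and keeps 1200 − 806.4 = 393.6.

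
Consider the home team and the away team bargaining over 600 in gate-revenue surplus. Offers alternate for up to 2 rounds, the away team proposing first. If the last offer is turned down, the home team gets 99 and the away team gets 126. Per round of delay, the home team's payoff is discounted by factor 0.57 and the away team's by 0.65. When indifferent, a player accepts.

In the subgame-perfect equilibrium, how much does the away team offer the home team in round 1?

270.18

By backward induction:
Round 2 (the home team proposes): the away team gets 126 if talks fail, so the home team offers 126 and keeps 474.
Round 1 (the away team proposes): the home team can get 474 next round, worth 0.57 × 474 = 270.18 now; the away team offers that and keeps 329.82.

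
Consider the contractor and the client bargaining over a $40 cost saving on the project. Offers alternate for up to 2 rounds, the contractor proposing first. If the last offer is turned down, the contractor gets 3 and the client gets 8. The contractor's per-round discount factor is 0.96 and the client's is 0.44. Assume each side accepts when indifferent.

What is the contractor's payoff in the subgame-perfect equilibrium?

23.72

Round 2 (the client proposes): the contractor gets 3 if talks fail, so the client offers 3 and keeps 37.
Round 1 (the contractor proposes): the client can get 37 next round, worth 0.44 × 37 = 16.28 now. The contractor offers 16.28 and keeps 40 − 16.28 = 23.72.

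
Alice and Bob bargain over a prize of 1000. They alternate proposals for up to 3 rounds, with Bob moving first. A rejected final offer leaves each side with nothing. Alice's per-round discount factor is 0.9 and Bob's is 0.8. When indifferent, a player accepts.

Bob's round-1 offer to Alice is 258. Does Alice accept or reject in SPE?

Work out Alice's continuation value if the offer is rejected.
Round 3 (Bob proposes): rejection yields 0 for Alice; Bob offers 0 and keeps 1000.
Round 2 (Alice proposes): Bob can get 1000 next round, worth 0.8 × 1000 = 800 now; Alice offers that and keeps 200.
So by rejecting in round 1, Alice gets 200 next round, worth 0.9 × 200 = 180 now.
Offer 258 ≥ 180, so Alice accepts.

Accept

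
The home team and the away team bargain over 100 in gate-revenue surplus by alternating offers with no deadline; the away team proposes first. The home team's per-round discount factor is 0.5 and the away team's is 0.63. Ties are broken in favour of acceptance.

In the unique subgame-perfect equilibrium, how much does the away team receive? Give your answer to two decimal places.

72.99

In a stationary SPE each proposer offers the other exactly their discounted continuation value.
If the away team keeps x when proposing and the home team keeps y when proposing, then x = 100 − 0.5y and y = 100 − 0.63x.
Solving: x = 100(1 − 0.5) / (1 − 0.63·0.5) = 50 / 0.685 ≈ 72.9927.
The home team gets 100 − 72.9927 ≈ 27.0073.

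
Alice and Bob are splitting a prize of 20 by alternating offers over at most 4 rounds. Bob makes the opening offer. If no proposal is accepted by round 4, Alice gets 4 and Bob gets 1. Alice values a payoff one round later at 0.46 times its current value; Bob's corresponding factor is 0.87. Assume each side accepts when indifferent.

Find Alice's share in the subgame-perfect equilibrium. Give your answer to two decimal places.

4.69

By backward induction:
Round 4 (Alice proposes): Bob gets 1 if talks fail, so Alice offers 1 and keeps 19.
Round 3 (Bob proposes): Alice can get 19 next round, worth 0.46 × 19 = 8.74 now. Bob offers 8.74 and keeps 20 − 8.74 = 11.26.
Round 2 (Alice proposes): Bob can get 11.26 next round, worth 0.87 × 11.26 = 9.7962 now; Alice offers that and keeps 10.2038.
Round 1 (Bob proposes): Alice can get 10.2038 next round, worth 0.46 × 10.2038 = 4.693748 now, so Bob offers 4.693748, keeping 15.306252.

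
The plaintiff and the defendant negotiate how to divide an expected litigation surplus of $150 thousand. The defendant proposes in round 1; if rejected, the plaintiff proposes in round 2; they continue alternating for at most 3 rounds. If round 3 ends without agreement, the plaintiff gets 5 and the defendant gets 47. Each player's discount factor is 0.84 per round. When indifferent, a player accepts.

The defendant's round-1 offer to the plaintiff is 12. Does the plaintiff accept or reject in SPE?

Work out the plaintiff's continuation value if the offer is rejected.
Round 3 (the defendant proposes): the plaintiff gets 5 if talks fail, so the defendant offers 5 and keeps 145.
Round 2 (the plaintiff proposes): the defendant can get 145 next round, worth 0.84 × 145 = 121.8 now. The plaintiff offers 121.8 and keeps 150 − 121.8 = 28.2.
So by rejecting in round 1, the plaintiff gets 28.2 next round, worth 0.84 × 28.2 = 23.688 now.
Offer 12 < 23.688, so the plaintiff rejects.

Reject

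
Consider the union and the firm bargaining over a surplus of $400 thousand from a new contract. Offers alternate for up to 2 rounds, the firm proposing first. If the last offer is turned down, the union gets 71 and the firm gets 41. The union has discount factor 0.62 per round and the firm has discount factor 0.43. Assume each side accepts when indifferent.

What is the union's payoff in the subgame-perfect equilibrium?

By backward induction:
Round 2 (the union proposes): the firm gets 41 if talks fail, so the union offers 41 and keeps 359.
Round 1 (the firm proposes): the union can get 359 next round, worth 0.62 × 359 = 222.58 now, so the firm offers 222.58, keeping 177.42.

222.58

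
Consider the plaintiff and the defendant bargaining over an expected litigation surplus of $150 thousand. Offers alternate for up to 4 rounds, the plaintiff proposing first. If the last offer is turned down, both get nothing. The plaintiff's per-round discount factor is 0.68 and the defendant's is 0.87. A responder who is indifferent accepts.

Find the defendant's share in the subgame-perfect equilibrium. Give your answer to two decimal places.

118.96

Solve by backward induction from round 4.
Round 4 (the defendant proposes): the plaintiff will accept anything ≥ 0, so the defendant offers 0 and keeps 150.
Round 3 (the plaintiff proposes): the defendant can get 150 next round, worth 0.87 × 150 = 130.5 now; the plaintiff offers that and keeps 19.5.
Round 2 (the defendant proposes): the plaintiff can get 19.5 next round, worth 0.68 × 19.5 = 13.26 now. The defendant offers 13.26 and keeps 150 − 13.26 = 136.74.
Round 1 (the plaintiff proposes): the defendant can get 136.74 next round, worth 0.87 × 136.74 = 118.9638 now. The plaintiff offers 118.9638 and keeps 150 − 118.9638 = 31.0362.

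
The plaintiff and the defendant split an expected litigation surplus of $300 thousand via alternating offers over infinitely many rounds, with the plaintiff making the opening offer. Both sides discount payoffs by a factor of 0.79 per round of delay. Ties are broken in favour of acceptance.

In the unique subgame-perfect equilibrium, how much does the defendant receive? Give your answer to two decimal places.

132.40

In a stationary SPE each proposer offers the other exactly their discounted continuation value.
If the plaintiff keeps x when proposing and the defendant keeps y when proposing, then x = 300 − 0.79y and y = 300 − 0.79x.
Solving: x = 300(1 − 0.79) / (1 − 0.79·0.79) = 63 / 0.3759 ≈ 167.5978.
The defendant gets 300 − 167.5978 ≈ 132.4022.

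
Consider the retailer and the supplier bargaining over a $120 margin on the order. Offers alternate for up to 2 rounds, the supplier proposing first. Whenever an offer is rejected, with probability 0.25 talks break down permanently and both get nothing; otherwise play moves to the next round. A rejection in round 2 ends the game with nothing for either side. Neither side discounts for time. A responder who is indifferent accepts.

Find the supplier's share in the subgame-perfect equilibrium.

30

Round 2 (the retailer proposes): rejection yields 0 for the supplier; the retailer offers 0 and keeps 120.
Round 1 (the supplier proposes): rejecting gives the retailer an expected 0.75 × 120 = 90; the supplier offers that and keeps 30.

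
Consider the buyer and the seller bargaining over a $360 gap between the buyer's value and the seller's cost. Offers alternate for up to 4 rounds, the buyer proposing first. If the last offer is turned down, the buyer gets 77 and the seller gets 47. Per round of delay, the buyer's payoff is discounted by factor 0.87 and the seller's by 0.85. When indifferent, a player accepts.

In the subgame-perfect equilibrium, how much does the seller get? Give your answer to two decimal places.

Round 4 (the seller proposes): the buyer gets 77 if talks fail, so the seller offers 77 and keeps 283.
Round 3 (the buyer proposes): the seller can get 283 next round, worth 0.85 × 283 = 240.55 now. The buyer offers 240.55 and keeps 360 − 240.55 = 119.45.
Round 2 (the seller proposes): the buyer can get 119.45 next round, worth 0.87 × 119.45 = 103.9215 now; the seller offers that and keeps 256.0785.
Round 1 (the buyer proposes): the seller can get 256.0785 next round, worth 0.85 × 256.0785 = 217.666725 now, so the buyer offers 217.666725, keeping 142.333275.

217.67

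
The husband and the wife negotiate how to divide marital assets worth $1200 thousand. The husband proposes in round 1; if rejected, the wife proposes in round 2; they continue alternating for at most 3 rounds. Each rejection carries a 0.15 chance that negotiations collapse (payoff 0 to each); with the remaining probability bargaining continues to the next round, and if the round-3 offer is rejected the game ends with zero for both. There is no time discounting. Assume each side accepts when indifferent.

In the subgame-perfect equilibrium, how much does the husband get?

1047

Round 3 (the husband proposes): the wife will accept anything ≥ 0, so the husband offers 0 and keeps 1200.
Round 2 (the wife proposes): rejecting gives the husband an expected 0.85 × 1200 = 1020; the wife offers that and keeps 180.
Round 1 (the husband proposes): rejecting gives the wife an expected 0.85 × 180 = 153; the husband offers that and keeps 1047.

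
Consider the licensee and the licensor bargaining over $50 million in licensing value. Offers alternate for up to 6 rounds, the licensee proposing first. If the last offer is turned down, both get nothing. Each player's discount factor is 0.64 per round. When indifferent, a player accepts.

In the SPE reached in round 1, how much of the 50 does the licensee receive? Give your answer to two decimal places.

Round 6 (the licensor proposes): the licensee will accept anything ≥ 0, so the licensor offers 0 and keeps 50.
Round 5 (the licensee proposes): the licensor can get 50 next round, worth 0.64 × 50 = 32 now; the licensee offers that and keeps 18.
Round 4 (the licensor proposes): the licensee can get 18 next round, worth 0.64 × 18 = 11.52 now. The licensor offers 11.52 and keeps 50 − 11.52 = 38.48.
Round 3 (the licensee proposes): the licensor can get 38.48 next round, worth 0.64 × 38.48 = 24.6272 now, so the licensee offers 24.6272, keeping 25.3728.
Round 2 (the licensor proposes): the licensee can get 25.3728 next round, worth 0.64 × 25.3728 = 16.238592 now. The licensor offers 16.238592 and keeps 50 − 16.238592 = 33.761408.
Round 1 (the licensee proposes): the licensor can get 33.761408 next round, worth 0.64 × 33.761408 = 21.60730112 now, so the licensee offers 21.60730112, keeping 28.39269888.

28.39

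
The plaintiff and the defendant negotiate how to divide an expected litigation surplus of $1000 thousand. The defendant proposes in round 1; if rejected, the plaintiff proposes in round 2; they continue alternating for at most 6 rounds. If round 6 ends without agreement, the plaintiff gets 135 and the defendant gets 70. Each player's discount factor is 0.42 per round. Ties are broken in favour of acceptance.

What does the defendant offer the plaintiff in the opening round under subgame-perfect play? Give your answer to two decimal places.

298.73

Work backward from the last round.
Round 6 (the plaintiff proposes): the defendant gets 70 if talks fail, so the plaintiff offers 70 and keeps 930.
Round 5 (the defendant proposes): the plaintiff can get 930 next round, worth 0.42 × 930 = 390.6 now; the defendant offers that and keeps 609.4.
Round 4 (the plaintiff proposes): the defendant can get 609.4 next round, worth 0.42 × 609.4 = 255.948 now; the plaintiff offers that and keeps 744.052.
Round 3 (the defendant proposes): the plaintiff can get 744.052 next round, worth 0.42 × 744.052 = 312.50184 now. The defendant offers 312.50184 and keeps 1000 − 312.50184 = 687.49816.
Round 2 (the plaintiff proposes): the defendant can get 687.49816 next round, worth 0.42 × 687.49816 = 288.7492272 now, so the plaintiff offers 288.7492272, keeping 711.2507728.
Round 1 (the defendant proposes): the plaintiff can get 711.2507728 next round, worth 0.42 × 711.2507728 = 298.725324576 now. The defendant offers 298.725324576 and keeps 1000 − 298.725324576 = 701.274675424.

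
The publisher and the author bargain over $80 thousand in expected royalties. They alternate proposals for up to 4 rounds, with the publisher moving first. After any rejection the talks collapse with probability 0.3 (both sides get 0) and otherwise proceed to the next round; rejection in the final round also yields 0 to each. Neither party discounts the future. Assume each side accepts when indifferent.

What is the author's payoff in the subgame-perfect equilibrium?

Round 4 (the author proposes): the publisher will accept anything ≥ 0, so the author offers 0 and keeps 80.
Round 3 (the publisher proposes): rejecting gives the author an expected 0.7 × 80 = 56, so the publisher offers 56, keeping 24.
Round 2 (the author proposes): rejecting gives the publisher an expected 0.7 × 24 = 16.8, so the author offers 16.8, keeping 63.2.
Round 1 (the publisher proposes): rejecting gives the author an expected 0.7 × 63.2 = 44.24. The publisher offers 44.24 and keeps 80 − 44.24 = 35.76.

44.24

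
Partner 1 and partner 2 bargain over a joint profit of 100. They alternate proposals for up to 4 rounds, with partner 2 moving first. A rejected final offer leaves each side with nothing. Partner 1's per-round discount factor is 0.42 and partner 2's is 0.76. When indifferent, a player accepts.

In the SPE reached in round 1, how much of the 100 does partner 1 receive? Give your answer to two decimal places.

23.49

Round 4 (partner 1 proposes): partner 2 will accept anything ≥ 0, so partner 1 offers 0 and keeps 100.
Round 3 (partner 2 proposes): partner 1 can get 100 next round, worth 0.42 × 100 = 42 now. Partner 2 offers 42 and keeps 100 − 42 = 58.
Round 2 (partner 1 proposes): partner 2 can get 58 next round, worth 0.76 × 58 = 44.08 now; partner 1 offers that and keeps 55.92.
Round 1 (partner 2 proposes): partner 1 can get 55.92 next round, worth 0.42 × 55.92 = 23.4864 now, so partner 2 offers 23.4864, keeping 76.5136.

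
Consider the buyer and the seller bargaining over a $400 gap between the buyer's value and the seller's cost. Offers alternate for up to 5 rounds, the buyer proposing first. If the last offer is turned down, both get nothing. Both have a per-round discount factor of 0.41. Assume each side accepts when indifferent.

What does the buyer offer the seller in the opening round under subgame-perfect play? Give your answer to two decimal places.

Work backward from the last round.
Round 5 (the buyer proposes): the seller will accept anything ≥ 0, so the buyer offers 0 and keeps 400.
Round 4 (the seller proposes): the buyer can get 400 next round, worth 0.41 × 400 = 164 now, so the seller offers 164, keeping 236.
Round 3 (the buyer proposes): the seller can get 236 next round, worth 0.41 × 236 = 96.76 now; the buyer offers that and keeps 303.24.
Round 2 (the seller proposes): the buyer can get 303.24 next round, worth 0.41 × 303.24 = 124.3284 now, so the seller offers 124.3284, keeping 275.6716.
Round 1 (the buyer proposes): the seller can get 275.6716 next round, worth 0.41 × 275.6716 = 113.025356 now. The buyer offers 113.025356 and keeps 400 − 113.025356 = 286.974644.

113.03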